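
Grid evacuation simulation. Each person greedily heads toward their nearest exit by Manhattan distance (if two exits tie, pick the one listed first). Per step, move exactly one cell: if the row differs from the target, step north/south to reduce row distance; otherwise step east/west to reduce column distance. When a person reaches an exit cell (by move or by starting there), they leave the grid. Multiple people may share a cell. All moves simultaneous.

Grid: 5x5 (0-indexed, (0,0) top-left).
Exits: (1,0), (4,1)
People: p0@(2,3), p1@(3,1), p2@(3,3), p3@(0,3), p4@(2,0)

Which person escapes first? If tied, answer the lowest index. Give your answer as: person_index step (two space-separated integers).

Answer: 1 1

Derivation:
Step 1: p0:(2,3)->(1,3) | p1:(3,1)->(4,1)->EXIT | p2:(3,3)->(4,3) | p3:(0,3)->(1,3) | p4:(2,0)->(1,0)->EXIT
Step 2: p0:(1,3)->(1,2) | p1:escaped | p2:(4,3)->(4,2) | p3:(1,3)->(1,2) | p4:escaped
Step 3: p0:(1,2)->(1,1) | p1:escaped | p2:(4,2)->(4,1)->EXIT | p3:(1,2)->(1,1) | p4:escaped
Step 4: p0:(1,1)->(1,0)->EXIT | p1:escaped | p2:escaped | p3:(1,1)->(1,0)->EXIT | p4:escaped
Exit steps: [4, 1, 3, 4, 1]
First to escape: p1 at step 1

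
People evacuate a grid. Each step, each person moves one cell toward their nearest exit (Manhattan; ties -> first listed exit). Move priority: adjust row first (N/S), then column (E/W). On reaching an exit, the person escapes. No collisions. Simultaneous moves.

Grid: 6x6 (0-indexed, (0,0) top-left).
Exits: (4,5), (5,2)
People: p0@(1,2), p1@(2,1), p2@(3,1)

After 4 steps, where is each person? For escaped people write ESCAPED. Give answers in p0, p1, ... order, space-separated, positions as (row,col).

Step 1: p0:(1,2)->(2,2) | p1:(2,1)->(3,1) | p2:(3,1)->(4,1)
Step 2: p0:(2,2)->(3,2) | p1:(3,1)->(4,1) | p2:(4,1)->(5,1)
Step 3: p0:(3,2)->(4,2) | p1:(4,1)->(5,1) | p2:(5,1)->(5,2)->EXIT
Step 4: p0:(4,2)->(5,2)->EXIT | p1:(5,1)->(5,2)->EXIT | p2:escaped

ESCAPED ESCAPED ESCAPED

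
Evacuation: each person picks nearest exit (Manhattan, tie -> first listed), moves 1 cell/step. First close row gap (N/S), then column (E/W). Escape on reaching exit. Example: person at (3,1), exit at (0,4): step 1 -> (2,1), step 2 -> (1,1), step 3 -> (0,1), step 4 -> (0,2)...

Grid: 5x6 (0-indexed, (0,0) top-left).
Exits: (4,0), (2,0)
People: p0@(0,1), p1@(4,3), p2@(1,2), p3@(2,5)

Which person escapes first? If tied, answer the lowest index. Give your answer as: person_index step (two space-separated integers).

Answer: 0 3

Derivation:
Step 1: p0:(0,1)->(1,1) | p1:(4,3)->(4,2) | p2:(1,2)->(2,2) | p3:(2,5)->(2,4)
Step 2: p0:(1,1)->(2,1) | p1:(4,2)->(4,1) | p2:(2,2)->(2,1) | p3:(2,4)->(2,3)
Step 3: p0:(2,1)->(2,0)->EXIT | p1:(4,1)->(4,0)->EXIT | p2:(2,1)->(2,0)->EXIT | p3:(2,3)->(2,2)
Step 4: p0:escaped | p1:escaped | p2:escaped | p3:(2,2)->(2,1)
Step 5: p0:escaped | p1:escaped | p2:escaped | p3:(2,1)->(2,0)->EXIT
Exit steps: [3, 3, 3, 5]
First to escape: p0 at step 3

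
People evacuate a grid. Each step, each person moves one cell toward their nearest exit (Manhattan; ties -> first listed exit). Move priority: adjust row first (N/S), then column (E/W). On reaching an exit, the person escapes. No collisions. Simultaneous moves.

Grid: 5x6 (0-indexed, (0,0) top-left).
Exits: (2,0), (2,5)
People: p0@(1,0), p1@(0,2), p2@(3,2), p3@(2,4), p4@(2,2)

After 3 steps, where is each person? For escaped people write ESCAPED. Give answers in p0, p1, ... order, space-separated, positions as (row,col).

Step 1: p0:(1,0)->(2,0)->EXIT | p1:(0,2)->(1,2) | p2:(3,2)->(2,2) | p3:(2,4)->(2,5)->EXIT | p4:(2,2)->(2,1)
Step 2: p0:escaped | p1:(1,2)->(2,2) | p2:(2,2)->(2,1) | p3:escaped | p4:(2,1)->(2,0)->EXIT
Step 3: p0:escaped | p1:(2,2)->(2,1) | p2:(2,1)->(2,0)->EXIT | p3:escaped | p4:escaped

ESCAPED (2,1) ESCAPED ESCAPED ESCAPED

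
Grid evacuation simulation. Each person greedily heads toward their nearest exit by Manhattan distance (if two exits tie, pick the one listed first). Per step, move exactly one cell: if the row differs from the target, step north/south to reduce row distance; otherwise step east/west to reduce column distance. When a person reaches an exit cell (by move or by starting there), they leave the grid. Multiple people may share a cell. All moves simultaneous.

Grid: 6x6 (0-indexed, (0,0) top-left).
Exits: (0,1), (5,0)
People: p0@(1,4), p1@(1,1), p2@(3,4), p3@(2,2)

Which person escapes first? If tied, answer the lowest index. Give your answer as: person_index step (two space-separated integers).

Answer: 1 1

Derivation:
Step 1: p0:(1,4)->(0,4) | p1:(1,1)->(0,1)->EXIT | p2:(3,4)->(2,4) | p3:(2,2)->(1,2)
Step 2: p0:(0,4)->(0,3) | p1:escaped | p2:(2,4)->(1,4) | p3:(1,2)->(0,2)
Step 3: p0:(0,3)->(0,2) | p1:escaped | p2:(1,4)->(0,4) | p3:(0,2)->(0,1)->EXIT
Step 4: p0:(0,2)->(0,1)->EXIT | p1:escaped | p2:(0,4)->(0,3) | p3:escaped
Step 5: p0:escaped | p1:escaped | p2:(0,3)->(0,2) | p3:escaped
Step 6: p0:escaped | p1:escaped | p2:(0,2)->(0,1)->EXIT | p3:escaped
Exit steps: [4, 1, 6, 3]
First to escape: p1 at step 1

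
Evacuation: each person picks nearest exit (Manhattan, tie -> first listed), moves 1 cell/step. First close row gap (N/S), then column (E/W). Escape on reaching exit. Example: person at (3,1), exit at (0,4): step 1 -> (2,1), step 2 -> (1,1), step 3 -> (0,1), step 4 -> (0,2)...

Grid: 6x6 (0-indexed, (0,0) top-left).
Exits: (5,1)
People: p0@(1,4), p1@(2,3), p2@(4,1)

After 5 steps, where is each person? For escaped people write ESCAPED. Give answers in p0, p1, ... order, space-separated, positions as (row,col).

Step 1: p0:(1,4)->(2,4) | p1:(2,3)->(3,3) | p2:(4,1)->(5,1)->EXIT
Step 2: p0:(2,4)->(3,4) | p1:(3,3)->(4,3) | p2:escaped
Step 3: p0:(3,4)->(4,4) | p1:(4,3)->(5,3) | p2:escaped
Step 4: p0:(4,4)->(5,4) | p1:(5,3)->(5,2) | p2:escaped
Step 5: p0:(5,4)->(5,3) | p1:(5,2)->(5,1)->EXIT | p2:escaped

(5,3) ESCAPED ESCAPED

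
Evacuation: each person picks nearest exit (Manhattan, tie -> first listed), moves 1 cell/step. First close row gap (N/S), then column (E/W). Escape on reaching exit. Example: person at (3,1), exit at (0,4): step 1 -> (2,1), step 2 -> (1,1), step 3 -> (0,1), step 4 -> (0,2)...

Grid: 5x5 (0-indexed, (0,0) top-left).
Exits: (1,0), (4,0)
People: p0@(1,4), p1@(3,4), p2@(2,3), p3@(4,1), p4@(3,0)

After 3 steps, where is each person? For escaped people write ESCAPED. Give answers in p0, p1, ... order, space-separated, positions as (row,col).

Step 1: p0:(1,4)->(1,3) | p1:(3,4)->(4,4) | p2:(2,3)->(1,3) | p3:(4,1)->(4,0)->EXIT | p4:(3,0)->(4,0)->EXIT
Step 2: p0:(1,3)->(1,2) | p1:(4,4)->(4,3) | p2:(1,3)->(1,2) | p3:escaped | p4:escaped
Step 3: p0:(1,2)->(1,1) | p1:(4,3)->(4,2) | p2:(1,2)->(1,1) | p3:escaped | p4:escaped

(1,1) (4,2) (1,1) ESCAPED ESCAPED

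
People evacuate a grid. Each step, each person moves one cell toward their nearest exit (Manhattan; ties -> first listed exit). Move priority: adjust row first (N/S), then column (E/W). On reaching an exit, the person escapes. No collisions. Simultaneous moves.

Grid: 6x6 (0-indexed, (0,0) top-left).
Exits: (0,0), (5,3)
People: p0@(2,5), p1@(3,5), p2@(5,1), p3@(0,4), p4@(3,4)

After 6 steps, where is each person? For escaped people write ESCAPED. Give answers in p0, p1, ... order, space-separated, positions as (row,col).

Step 1: p0:(2,5)->(3,5) | p1:(3,5)->(4,5) | p2:(5,1)->(5,2) | p3:(0,4)->(0,3) | p4:(3,4)->(4,4)
Step 2: p0:(3,5)->(4,5) | p1:(4,5)->(5,5) | p2:(5,2)->(5,3)->EXIT | p3:(0,3)->(0,2) | p4:(4,4)->(5,4)
Step 3: p0:(4,5)->(5,5) | p1:(5,5)->(5,4) | p2:escaped | p3:(0,2)->(0,1) | p4:(5,4)->(5,3)->EXIT
Step 4: p0:(5,5)->(5,4) | p1:(5,4)->(5,3)->EXIT | p2:escaped | p3:(0,1)->(0,0)->EXIT | p4:escaped
Step 5: p0:(5,4)->(5,3)->EXIT | p1:escaped | p2:escaped | p3:escaped | p4:escaped

ESCAPED ESCAPED ESCAPED ESCAPED ESCAPED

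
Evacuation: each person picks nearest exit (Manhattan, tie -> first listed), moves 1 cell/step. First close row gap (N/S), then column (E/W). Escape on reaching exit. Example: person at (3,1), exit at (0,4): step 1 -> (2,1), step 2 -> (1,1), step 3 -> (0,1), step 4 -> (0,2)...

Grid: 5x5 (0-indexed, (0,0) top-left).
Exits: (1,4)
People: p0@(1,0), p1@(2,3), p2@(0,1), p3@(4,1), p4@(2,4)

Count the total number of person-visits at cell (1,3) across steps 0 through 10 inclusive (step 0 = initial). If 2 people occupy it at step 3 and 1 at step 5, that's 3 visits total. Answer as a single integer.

Answer: 4

Derivation:
Step 0: p0@(1,0) p1@(2,3) p2@(0,1) p3@(4,1) p4@(2,4) -> at (1,3): 0 [-], cum=0
Step 1: p0@(1,1) p1@(1,3) p2@(1,1) p3@(3,1) p4@ESC -> at (1,3): 1 [p1], cum=1
Step 2: p0@(1,2) p1@ESC p2@(1,2) p3@(2,1) p4@ESC -> at (1,3): 0 [-], cum=1
Step 3: p0@(1,3) p1@ESC p2@(1,3) p3@(1,1) p4@ESC -> at (1,3): 2 [p0,p2], cum=3
Step 4: p0@ESC p1@ESC p2@ESC p3@(1,2) p4@ESC -> at (1,3): 0 [-], cum=3
Step 5: p0@ESC p1@ESC p2@ESC p3@(1,3) p4@ESC -> at (1,3): 1 [p3], cum=4
Step 6: p0@ESC p1@ESC p2@ESC p3@ESC p4@ESC -> at (1,3): 0 [-], cum=4
Total visits = 4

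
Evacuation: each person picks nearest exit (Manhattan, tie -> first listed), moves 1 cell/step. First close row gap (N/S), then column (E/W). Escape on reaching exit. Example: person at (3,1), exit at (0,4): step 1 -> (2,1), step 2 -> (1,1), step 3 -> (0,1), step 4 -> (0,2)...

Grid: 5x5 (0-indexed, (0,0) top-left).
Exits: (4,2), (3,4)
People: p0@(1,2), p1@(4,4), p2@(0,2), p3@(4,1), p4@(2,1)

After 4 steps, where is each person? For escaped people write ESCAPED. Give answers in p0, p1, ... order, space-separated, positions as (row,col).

Step 1: p0:(1,2)->(2,2) | p1:(4,4)->(3,4)->EXIT | p2:(0,2)->(1,2) | p3:(4,1)->(4,2)->EXIT | p4:(2,1)->(3,1)
Step 2: p0:(2,2)->(3,2) | p1:escaped | p2:(1,2)->(2,2) | p3:escaped | p4:(3,1)->(4,1)
Step 3: p0:(3,2)->(4,2)->EXIT | p1:escaped | p2:(2,2)->(3,2) | p3:escaped | p4:(4,1)->(4,2)->EXIT
Step 4: p0:escaped | p1:escaped | p2:(3,2)->(4,2)->EXIT | p3:escaped | p4:escaped

ESCAPED ESCAPED ESCAPED ESCAPED ESCAPED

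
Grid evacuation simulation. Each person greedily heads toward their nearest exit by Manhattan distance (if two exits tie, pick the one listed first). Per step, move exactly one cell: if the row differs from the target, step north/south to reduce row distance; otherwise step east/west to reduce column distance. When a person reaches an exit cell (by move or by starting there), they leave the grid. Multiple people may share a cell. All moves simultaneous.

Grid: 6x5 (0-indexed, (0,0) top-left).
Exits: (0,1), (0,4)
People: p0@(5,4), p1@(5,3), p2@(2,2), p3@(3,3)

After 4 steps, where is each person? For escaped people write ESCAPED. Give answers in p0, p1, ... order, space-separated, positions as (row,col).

Step 1: p0:(5,4)->(4,4) | p1:(5,3)->(4,3) | p2:(2,2)->(1,2) | p3:(3,3)->(2,3)
Step 2: p0:(4,4)->(3,4) | p1:(4,3)->(3,3) | p2:(1,2)->(0,2) | p3:(2,3)->(1,3)
Step 3: p0:(3,4)->(2,4) | p1:(3,3)->(2,3) | p2:(0,2)->(0,1)->EXIT | p3:(1,3)->(0,3)
Step 4: p0:(2,4)->(1,4) | p1:(2,3)->(1,3) | p2:escaped | p3:(0,3)->(0,4)->EXIT

(1,4) (1,3) ESCAPED ESCAPED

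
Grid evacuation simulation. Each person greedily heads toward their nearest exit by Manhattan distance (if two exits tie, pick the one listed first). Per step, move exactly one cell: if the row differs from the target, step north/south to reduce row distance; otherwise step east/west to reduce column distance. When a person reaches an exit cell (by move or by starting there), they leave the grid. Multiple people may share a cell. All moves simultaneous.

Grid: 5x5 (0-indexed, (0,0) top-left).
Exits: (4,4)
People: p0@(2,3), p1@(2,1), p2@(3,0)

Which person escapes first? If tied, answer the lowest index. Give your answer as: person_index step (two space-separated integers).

Step 1: p0:(2,3)->(3,3) | p1:(2,1)->(3,1) | p2:(3,0)->(4,0)
Step 2: p0:(3,3)->(4,3) | p1:(3,1)->(4,1) | p2:(4,0)->(4,1)
Step 3: p0:(4,3)->(4,4)->EXIT | p1:(4,1)->(4,2) | p2:(4,1)->(4,2)
Step 4: p0:escaped | p1:(4,2)->(4,3) | p2:(4,2)->(4,3)
Step 5: p0:escaped | p1:(4,3)->(4,4)->EXIT | p2:(4,3)->(4,4)->EXIT
Exit steps: [3, 5, 5]
First to escape: p0 at step 3

Answer: 0 3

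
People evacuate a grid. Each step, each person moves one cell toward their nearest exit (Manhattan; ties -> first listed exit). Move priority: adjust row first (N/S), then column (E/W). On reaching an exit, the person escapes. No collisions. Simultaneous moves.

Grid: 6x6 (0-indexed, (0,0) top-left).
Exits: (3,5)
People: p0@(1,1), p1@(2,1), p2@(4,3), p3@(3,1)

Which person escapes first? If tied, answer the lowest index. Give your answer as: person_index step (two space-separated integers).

Step 1: p0:(1,1)->(2,1) | p1:(2,1)->(3,1) | p2:(4,3)->(3,3) | p3:(3,1)->(3,2)
Step 2: p0:(2,1)->(3,1) | p1:(3,1)->(3,2) | p2:(3,3)->(3,4) | p3:(3,2)->(3,3)
Step 3: p0:(3,1)->(3,2) | p1:(3,2)->(3,3) | p2:(3,4)->(3,5)->EXIT | p3:(3,3)->(3,4)
Step 4: p0:(3,2)->(3,3) | p1:(3,3)->(3,4) | p2:escaped | p3:(3,4)->(3,5)->EXIT
Step 5: p0:(3,3)->(3,4) | p1:(3,4)->(3,5)->EXIT | p2:escaped | p3:escaped
Step 6: p0:(3,4)->(3,5)->EXIT | p1:escaped | p2:escaped | p3:escaped
Exit steps: [6, 5, 3, 4]
First to escape: p2 at step 3

Answer: 2 3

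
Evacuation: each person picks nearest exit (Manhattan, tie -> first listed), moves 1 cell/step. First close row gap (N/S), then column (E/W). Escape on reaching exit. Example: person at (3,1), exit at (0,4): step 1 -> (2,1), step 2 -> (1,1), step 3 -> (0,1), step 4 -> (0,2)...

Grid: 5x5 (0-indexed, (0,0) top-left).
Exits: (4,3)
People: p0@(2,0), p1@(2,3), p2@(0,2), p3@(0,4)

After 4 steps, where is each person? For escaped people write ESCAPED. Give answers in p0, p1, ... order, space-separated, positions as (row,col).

Step 1: p0:(2,0)->(3,0) | p1:(2,3)->(3,3) | p2:(0,2)->(1,2) | p3:(0,4)->(1,4)
Step 2: p0:(3,0)->(4,0) | p1:(3,3)->(4,3)->EXIT | p2:(1,2)->(2,2) | p3:(1,4)->(2,4)
Step 3: p0:(4,0)->(4,1) | p1:escaped | p2:(2,2)->(3,2) | p3:(2,4)->(3,4)
Step 4: p0:(4,1)->(4,2) | p1:escaped | p2:(3,2)->(4,2) | p3:(3,4)->(4,4)

(4,2) ESCAPED (4,2) (4,4)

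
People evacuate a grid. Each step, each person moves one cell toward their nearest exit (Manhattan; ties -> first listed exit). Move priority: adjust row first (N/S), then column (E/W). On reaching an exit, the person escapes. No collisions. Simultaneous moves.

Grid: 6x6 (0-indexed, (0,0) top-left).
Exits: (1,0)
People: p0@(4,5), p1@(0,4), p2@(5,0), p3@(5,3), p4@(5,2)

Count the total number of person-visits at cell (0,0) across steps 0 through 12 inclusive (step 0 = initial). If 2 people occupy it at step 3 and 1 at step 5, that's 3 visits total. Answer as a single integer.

Step 0: p0@(4,5) p1@(0,4) p2@(5,0) p3@(5,3) p4@(5,2) -> at (0,0): 0 [-], cum=0
Step 1: p0@(3,5) p1@(1,4) p2@(4,0) p3@(4,3) p4@(4,2) -> at (0,0): 0 [-], cum=0
Step 2: p0@(2,5) p1@(1,3) p2@(3,0) p3@(3,3) p4@(3,2) -> at (0,0): 0 [-], cum=0
Step 3: p0@(1,5) p1@(1,2) p2@(2,0) p3@(2,3) p4@(2,2) -> at (0,0): 0 [-], cum=0
Step 4: p0@(1,4) p1@(1,1) p2@ESC p3@(1,3) p4@(1,2) -> at (0,0): 0 [-], cum=0
Step 5: p0@(1,3) p1@ESC p2@ESC p3@(1,2) p4@(1,1) -> at (0,0): 0 [-], cum=0
Step 6: p0@(1,2) p1@ESC p2@ESC p3@(1,1) p4@ESC -> at (0,0): 0 [-], cum=0
Step 7: p0@(1,1) p1@ESC p2@ESC p3@ESC p4@ESC -> at (0,0): 0 [-], cum=0
Step 8: p0@ESC p1@ESC p2@ESC p3@ESC p4@ESC -> at (0,0): 0 [-], cum=0
Total visits = 0

Answer: 0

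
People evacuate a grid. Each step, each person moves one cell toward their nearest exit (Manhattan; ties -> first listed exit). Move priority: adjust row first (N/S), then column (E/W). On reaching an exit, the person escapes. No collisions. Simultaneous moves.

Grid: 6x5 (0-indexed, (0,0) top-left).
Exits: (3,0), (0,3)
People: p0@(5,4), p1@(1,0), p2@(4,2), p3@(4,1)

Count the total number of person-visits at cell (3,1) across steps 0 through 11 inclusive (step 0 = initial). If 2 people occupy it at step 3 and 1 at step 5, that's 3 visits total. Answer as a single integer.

Answer: 3

Derivation:
Step 0: p0@(5,4) p1@(1,0) p2@(4,2) p3@(4,1) -> at (3,1): 0 [-], cum=0
Step 1: p0@(4,4) p1@(2,0) p2@(3,2) p3@(3,1) -> at (3,1): 1 [p3], cum=1
Step 2: p0@(3,4) p1@ESC p2@(3,1) p3@ESC -> at (3,1): 1 [p2], cum=2
Step 3: p0@(3,3) p1@ESC p2@ESC p3@ESC -> at (3,1): 0 [-], cum=2
Step 4: p0@(3,2) p1@ESC p2@ESC p3@ESC -> at (3,1): 0 [-], cum=2
Step 5: p0@(3,1) p1@ESC p2@ESC p3@ESC -> at (3,1): 1 [p0], cum=3
Step 6: p0@ESC p1@ESC p2@ESC p3@ESC -> at (3,1): 0 [-], cum=3
Total visits = 3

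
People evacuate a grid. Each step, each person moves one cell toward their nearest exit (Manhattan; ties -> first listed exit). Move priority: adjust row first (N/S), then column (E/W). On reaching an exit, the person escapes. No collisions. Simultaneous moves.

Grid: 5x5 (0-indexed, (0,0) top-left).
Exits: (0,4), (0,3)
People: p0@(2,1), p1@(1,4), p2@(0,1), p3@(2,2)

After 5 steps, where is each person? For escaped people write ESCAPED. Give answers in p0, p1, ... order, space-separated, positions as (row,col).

Step 1: p0:(2,1)->(1,1) | p1:(1,4)->(0,4)->EXIT | p2:(0,1)->(0,2) | p3:(2,2)->(1,2)
Step 2: p0:(1,1)->(0,1) | p1:escaped | p2:(0,2)->(0,3)->EXIT | p3:(1,2)->(0,2)
Step 3: p0:(0,1)->(0,2) | p1:escaped | p2:escaped | p3:(0,2)->(0,3)->EXIT
Step 4: p0:(0,2)->(0,3)->EXIT | p1:escaped | p2:escaped | p3:escaped

ESCAPED ESCAPED ESCAPED ESCAPED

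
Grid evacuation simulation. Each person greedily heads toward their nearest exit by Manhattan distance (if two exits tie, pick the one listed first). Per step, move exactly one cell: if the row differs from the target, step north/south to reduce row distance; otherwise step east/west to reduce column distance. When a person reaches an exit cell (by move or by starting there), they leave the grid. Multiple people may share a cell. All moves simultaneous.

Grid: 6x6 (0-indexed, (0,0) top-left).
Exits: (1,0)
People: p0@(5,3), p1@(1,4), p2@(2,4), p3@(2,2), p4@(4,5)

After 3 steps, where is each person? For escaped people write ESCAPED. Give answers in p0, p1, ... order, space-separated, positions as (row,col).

Step 1: p0:(5,3)->(4,3) | p1:(1,4)->(1,3) | p2:(2,4)->(1,4) | p3:(2,2)->(1,2) | p4:(4,5)->(3,5)
Step 2: p0:(4,3)->(3,3) | p1:(1,3)->(1,2) | p2:(1,4)->(1,3) | p3:(1,2)->(1,1) | p4:(3,5)->(2,5)
Step 3: p0:(3,3)->(2,3) | p1:(1,2)->(1,1) | p2:(1,3)->(1,2) | p3:(1,1)->(1,0)->EXIT | p4:(2,5)->(1,5)

(2,3) (1,1) (1,2) ESCAPED (1,5)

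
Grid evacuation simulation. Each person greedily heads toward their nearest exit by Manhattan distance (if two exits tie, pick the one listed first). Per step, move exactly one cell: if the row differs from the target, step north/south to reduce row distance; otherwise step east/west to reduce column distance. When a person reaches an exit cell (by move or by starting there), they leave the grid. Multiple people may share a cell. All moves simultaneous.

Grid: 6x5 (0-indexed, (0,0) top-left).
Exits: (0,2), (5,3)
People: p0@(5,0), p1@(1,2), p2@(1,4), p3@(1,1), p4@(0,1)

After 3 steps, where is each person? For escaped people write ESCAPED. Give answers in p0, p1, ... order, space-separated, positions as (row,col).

Step 1: p0:(5,0)->(5,1) | p1:(1,2)->(0,2)->EXIT | p2:(1,4)->(0,4) | p3:(1,1)->(0,1) | p4:(0,1)->(0,2)->EXIT
Step 2: p0:(5,1)->(5,2) | p1:escaped | p2:(0,4)->(0,3) | p3:(0,1)->(0,2)->EXIT | p4:escaped
Step 3: p0:(5,2)->(5,3)->EXIT | p1:escaped | p2:(0,3)->(0,2)->EXIT | p3:escaped | p4:escaped

ESCAPED ESCAPED ESCAPED ESCAPED ESCAPED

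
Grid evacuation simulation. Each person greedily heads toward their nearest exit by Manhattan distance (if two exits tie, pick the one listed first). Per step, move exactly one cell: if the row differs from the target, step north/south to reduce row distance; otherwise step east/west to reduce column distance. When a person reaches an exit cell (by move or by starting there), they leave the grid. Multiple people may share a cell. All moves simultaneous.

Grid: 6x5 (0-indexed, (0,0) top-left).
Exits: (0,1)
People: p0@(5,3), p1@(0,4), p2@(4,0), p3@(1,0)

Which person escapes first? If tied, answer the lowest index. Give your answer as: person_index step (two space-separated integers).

Step 1: p0:(5,3)->(4,3) | p1:(0,4)->(0,3) | p2:(4,0)->(3,0) | p3:(1,0)->(0,0)
Step 2: p0:(4,3)->(3,3) | p1:(0,3)->(0,2) | p2:(3,0)->(2,0) | p3:(0,0)->(0,1)->EXIT
Step 3: p0:(3,3)->(2,3) | p1:(0,2)->(0,1)->EXIT | p2:(2,0)->(1,0) | p3:escaped
Step 4: p0:(2,3)->(1,3) | p1:escaped | p2:(1,0)->(0,0) | p3:escaped
Step 5: p0:(1,3)->(0,3) | p1:escaped | p2:(0,0)->(0,1)->EXIT | p3:escaped
Step 6: p0:(0,3)->(0,2) | p1:escaped | p2:escaped | p3:escaped
Step 7: p0:(0,2)->(0,1)->EXIT | p1:escaped | p2:escaped | p3:escaped
Exit steps: [7, 3, 5, 2]
First to escape: p3 at step 2

Answer: 3 2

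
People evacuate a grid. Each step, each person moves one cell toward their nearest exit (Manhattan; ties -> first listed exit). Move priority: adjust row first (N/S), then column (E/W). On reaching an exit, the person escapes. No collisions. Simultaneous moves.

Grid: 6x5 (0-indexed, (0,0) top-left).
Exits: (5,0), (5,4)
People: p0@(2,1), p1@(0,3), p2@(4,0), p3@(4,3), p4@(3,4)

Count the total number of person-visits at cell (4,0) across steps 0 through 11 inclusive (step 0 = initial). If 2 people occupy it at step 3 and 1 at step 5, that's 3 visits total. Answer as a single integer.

Answer: 1

Derivation:
Step 0: p0@(2,1) p1@(0,3) p2@(4,0) p3@(4,3) p4@(3,4) -> at (4,0): 1 [p2], cum=1
Step 1: p0@(3,1) p1@(1,3) p2@ESC p3@(5,3) p4@(4,4) -> at (4,0): 0 [-], cum=1
Step 2: p0@(4,1) p1@(2,3) p2@ESC p3@ESC p4@ESC -> at (4,0): 0 [-], cum=1
Step 3: p0@(5,1) p1@(3,3) p2@ESC p3@ESC p4@ESC -> at (4,0): 0 [-], cum=1
Step 4: p0@ESC p1@(4,3) p2@ESC p3@ESC p4@ESC -> at (4,0): 0 [-], cum=1
Step 5: p0@ESC p1@(5,3) p2@ESC p3@ESC p4@ESC -> at (4,0): 0 [-], cum=1
Step 6: p0@ESC p1@ESC p2@ESC p3@ESC p4@ESC -> at (4,0): 0 [-], cum=1
Total visits = 1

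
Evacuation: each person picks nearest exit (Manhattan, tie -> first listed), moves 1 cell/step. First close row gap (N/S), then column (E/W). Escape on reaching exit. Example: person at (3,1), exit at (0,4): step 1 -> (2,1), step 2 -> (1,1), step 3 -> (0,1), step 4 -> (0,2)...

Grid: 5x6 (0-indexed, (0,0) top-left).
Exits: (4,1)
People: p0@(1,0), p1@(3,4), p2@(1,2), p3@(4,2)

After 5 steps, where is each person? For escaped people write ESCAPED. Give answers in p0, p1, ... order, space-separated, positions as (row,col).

Step 1: p0:(1,0)->(2,0) | p1:(3,4)->(4,4) | p2:(1,2)->(2,2) | p3:(4,2)->(4,1)->EXIT
Step 2: p0:(2,0)->(3,0) | p1:(4,4)->(4,3) | p2:(2,2)->(3,2) | p3:escaped
Step 3: p0:(3,0)->(4,0) | p1:(4,3)->(4,2) | p2:(3,2)->(4,2) | p3:escaped
Step 4: p0:(4,0)->(4,1)->EXIT | p1:(4,2)->(4,1)->EXIT | p2:(4,2)->(4,1)->EXIT | p3:escaped

ESCAPED ESCAPED ESCAPED ESCAPED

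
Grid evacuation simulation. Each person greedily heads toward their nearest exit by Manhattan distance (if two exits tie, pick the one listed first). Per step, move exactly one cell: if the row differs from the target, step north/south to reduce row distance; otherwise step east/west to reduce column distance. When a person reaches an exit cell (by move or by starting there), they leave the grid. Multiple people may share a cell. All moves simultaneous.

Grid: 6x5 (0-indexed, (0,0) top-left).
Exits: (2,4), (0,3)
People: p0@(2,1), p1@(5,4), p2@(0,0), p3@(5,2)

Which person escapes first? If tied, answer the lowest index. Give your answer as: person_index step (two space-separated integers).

Step 1: p0:(2,1)->(2,2) | p1:(5,4)->(4,4) | p2:(0,0)->(0,1) | p3:(5,2)->(4,2)
Step 2: p0:(2,2)->(2,3) | p1:(4,4)->(3,4) | p2:(0,1)->(0,2) | p3:(4,2)->(3,2)
Step 3: p0:(2,3)->(2,4)->EXIT | p1:(3,4)->(2,4)->EXIT | p2:(0,2)->(0,3)->EXIT | p3:(3,2)->(2,2)
Step 4: p0:escaped | p1:escaped | p2:escaped | p3:(2,2)->(2,3)
Step 5: p0:escaped | p1:escaped | p2:escaped | p3:(2,3)->(2,4)->EXIT
Exit steps: [3, 3, 3, 5]
First to escape: p0 at step 3

Answer: 0 3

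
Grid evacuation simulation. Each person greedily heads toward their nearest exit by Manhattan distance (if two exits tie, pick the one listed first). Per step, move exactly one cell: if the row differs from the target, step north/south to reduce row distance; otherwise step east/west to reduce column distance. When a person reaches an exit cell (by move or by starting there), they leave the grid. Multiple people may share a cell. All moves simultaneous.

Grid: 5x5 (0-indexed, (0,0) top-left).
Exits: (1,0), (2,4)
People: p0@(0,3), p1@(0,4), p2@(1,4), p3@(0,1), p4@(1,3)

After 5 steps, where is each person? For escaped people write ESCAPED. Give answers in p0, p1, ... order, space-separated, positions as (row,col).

Step 1: p0:(0,3)->(1,3) | p1:(0,4)->(1,4) | p2:(1,4)->(2,4)->EXIT | p3:(0,1)->(1,1) | p4:(1,3)->(2,3)
Step 2: p0:(1,3)->(2,3) | p1:(1,4)->(2,4)->EXIT | p2:escaped | p3:(1,1)->(1,0)->EXIT | p4:(2,3)->(2,4)->EXIT
Step 3: p0:(2,3)->(2,4)->EXIT | p1:escaped | p2:escaped | p3:escaped | p4:escaped

ESCAPED ESCAPED ESCAPED ESCAPED ESCAPED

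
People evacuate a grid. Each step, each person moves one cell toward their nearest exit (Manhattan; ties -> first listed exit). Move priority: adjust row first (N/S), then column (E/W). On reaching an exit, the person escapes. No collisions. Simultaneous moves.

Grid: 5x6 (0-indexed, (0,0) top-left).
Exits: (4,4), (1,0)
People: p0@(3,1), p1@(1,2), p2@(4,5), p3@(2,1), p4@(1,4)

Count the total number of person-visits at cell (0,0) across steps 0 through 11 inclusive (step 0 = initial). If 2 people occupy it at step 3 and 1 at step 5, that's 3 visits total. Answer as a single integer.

Step 0: p0@(3,1) p1@(1,2) p2@(4,5) p3@(2,1) p4@(1,4) -> at (0,0): 0 [-], cum=0
Step 1: p0@(2,1) p1@(1,1) p2@ESC p3@(1,1) p4@(2,4) -> at (0,0): 0 [-], cum=0
Step 2: p0@(1,1) p1@ESC p2@ESC p3@ESC p4@(3,4) -> at (0,0): 0 [-], cum=0
Step 3: p0@ESC p1@ESC p2@ESC p3@ESC p4@ESC -> at (0,0): 0 [-], cum=0
Total visits = 0

Answer: 0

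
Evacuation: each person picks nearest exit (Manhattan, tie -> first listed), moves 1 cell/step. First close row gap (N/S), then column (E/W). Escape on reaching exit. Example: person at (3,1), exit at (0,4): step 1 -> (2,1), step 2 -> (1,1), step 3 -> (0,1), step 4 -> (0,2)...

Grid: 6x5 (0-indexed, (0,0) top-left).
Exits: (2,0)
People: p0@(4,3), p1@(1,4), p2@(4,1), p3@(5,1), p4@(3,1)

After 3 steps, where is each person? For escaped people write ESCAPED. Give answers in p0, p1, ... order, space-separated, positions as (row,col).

Step 1: p0:(4,3)->(3,3) | p1:(1,4)->(2,4) | p2:(4,1)->(3,1) | p3:(5,1)->(4,1) | p4:(3,1)->(2,1)
Step 2: p0:(3,3)->(2,3) | p1:(2,4)->(2,3) | p2:(3,1)->(2,1) | p3:(4,1)->(3,1) | p4:(2,1)->(2,0)->EXIT
Step 3: p0:(2,3)->(2,2) | p1:(2,3)->(2,2) | p2:(2,1)->(2,0)->EXIT | p3:(3,1)->(2,1) | p4:escaped

(2,2) (2,2) ESCAPED (2,1) ESCAPED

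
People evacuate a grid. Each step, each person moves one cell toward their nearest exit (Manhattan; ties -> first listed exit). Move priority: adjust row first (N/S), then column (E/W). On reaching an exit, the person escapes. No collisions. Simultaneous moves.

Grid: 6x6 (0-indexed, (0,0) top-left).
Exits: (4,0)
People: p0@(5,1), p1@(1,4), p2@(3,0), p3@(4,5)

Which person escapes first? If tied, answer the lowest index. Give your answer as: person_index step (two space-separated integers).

Step 1: p0:(5,1)->(4,1) | p1:(1,4)->(2,4) | p2:(3,0)->(4,0)->EXIT | p3:(4,5)->(4,4)
Step 2: p0:(4,1)->(4,0)->EXIT | p1:(2,4)->(3,4) | p2:escaped | p3:(4,4)->(4,3)
Step 3: p0:escaped | p1:(3,4)->(4,4) | p2:escaped | p3:(4,3)->(4,2)
Step 4: p0:escaped | p1:(4,4)->(4,3) | p2:escaped | p3:(4,2)->(4,1)
Step 5: p0:escaped | p1:(4,3)->(4,2) | p2:escaped | p3:(4,1)->(4,0)->EXIT
Step 6: p0:escaped | p1:(4,2)->(4,1) | p2:escaped | p3:escaped
Step 7: p0:escaped | p1:(4,1)->(4,0)->EXIT | p2:escaped | p3:escaped
Exit steps: [2, 7, 1, 5]
First to escape: p2 at step 1

Answer: 2 1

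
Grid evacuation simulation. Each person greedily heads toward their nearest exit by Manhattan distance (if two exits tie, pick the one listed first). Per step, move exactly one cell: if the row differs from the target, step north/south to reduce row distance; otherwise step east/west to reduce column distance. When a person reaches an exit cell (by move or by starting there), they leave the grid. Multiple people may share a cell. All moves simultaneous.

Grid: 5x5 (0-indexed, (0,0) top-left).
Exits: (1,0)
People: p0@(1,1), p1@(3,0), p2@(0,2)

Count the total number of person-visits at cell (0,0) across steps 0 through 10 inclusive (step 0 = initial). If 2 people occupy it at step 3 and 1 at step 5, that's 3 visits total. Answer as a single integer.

Step 0: p0@(1,1) p1@(3,0) p2@(0,2) -> at (0,0): 0 [-], cum=0
Step 1: p0@ESC p1@(2,0) p2@(1,2) -> at (0,0): 0 [-], cum=0
Step 2: p0@ESC p1@ESC p2@(1,1) -> at (0,0): 0 [-], cum=0
Step 3: p0@ESC p1@ESC p2@ESC -> at (0,0): 0 [-], cum=0
Total visits = 0

Answer: 0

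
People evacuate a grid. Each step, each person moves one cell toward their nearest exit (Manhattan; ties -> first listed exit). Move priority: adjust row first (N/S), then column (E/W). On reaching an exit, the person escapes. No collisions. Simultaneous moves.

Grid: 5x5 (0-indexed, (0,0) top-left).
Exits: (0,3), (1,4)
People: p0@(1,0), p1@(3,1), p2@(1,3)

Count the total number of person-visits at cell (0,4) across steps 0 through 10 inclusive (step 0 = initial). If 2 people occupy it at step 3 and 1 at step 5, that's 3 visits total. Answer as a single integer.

Step 0: p0@(1,0) p1@(3,1) p2@(1,3) -> at (0,4): 0 [-], cum=0
Step 1: p0@(0,0) p1@(2,1) p2@ESC -> at (0,4): 0 [-], cum=0
Step 2: p0@(0,1) p1@(1,1) p2@ESC -> at (0,4): 0 [-], cum=0
Step 3: p0@(0,2) p1@(0,1) p2@ESC -> at (0,4): 0 [-], cum=0
Step 4: p0@ESC p1@(0,2) p2@ESC -> at (0,4): 0 [-], cum=0
Step 5: p0@ESC p1@ESC p2@ESC -> at (0,4): 0 [-], cum=0
Total visits = 0

Answer: 0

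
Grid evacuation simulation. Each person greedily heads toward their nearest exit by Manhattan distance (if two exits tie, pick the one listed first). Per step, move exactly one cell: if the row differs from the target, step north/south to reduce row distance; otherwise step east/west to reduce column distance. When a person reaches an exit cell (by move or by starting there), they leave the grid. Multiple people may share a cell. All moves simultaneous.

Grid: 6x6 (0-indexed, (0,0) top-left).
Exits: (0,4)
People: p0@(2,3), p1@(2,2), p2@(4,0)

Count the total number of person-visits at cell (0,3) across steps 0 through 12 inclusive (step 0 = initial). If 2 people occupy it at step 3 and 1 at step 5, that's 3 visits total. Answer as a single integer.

Step 0: p0@(2,3) p1@(2,2) p2@(4,0) -> at (0,3): 0 [-], cum=0
Step 1: p0@(1,3) p1@(1,2) p2@(3,0) -> at (0,3): 0 [-], cum=0
Step 2: p0@(0,3) p1@(0,2) p2@(2,0) -> at (0,3): 1 [p0], cum=1
Step 3: p0@ESC p1@(0,3) p2@(1,0) -> at (0,3): 1 [p1], cum=2
Step 4: p0@ESC p1@ESC p2@(0,0) -> at (0,3): 0 [-], cum=2
Step 5: p0@ESC p1@ESC p2@(0,1) -> at (0,3): 0 [-], cum=2
Step 6: p0@ESC p1@ESC p2@(0,2) -> at (0,3): 0 [-], cum=2
Step 7: p0@ESC p1@ESC p2@(0,3) -> at (0,3): 1 [p2], cum=3
Step 8: p0@ESC p1@ESC p2@ESC -> at (0,3): 0 [-], cum=3
Total visits = 3

Answer: 3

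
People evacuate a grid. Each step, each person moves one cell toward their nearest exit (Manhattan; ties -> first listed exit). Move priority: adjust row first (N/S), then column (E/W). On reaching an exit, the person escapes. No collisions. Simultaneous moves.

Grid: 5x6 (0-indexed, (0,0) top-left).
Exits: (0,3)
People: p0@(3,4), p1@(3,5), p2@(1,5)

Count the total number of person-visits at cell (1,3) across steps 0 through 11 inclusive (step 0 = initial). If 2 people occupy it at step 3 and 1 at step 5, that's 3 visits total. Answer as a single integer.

Answer: 0

Derivation:
Step 0: p0@(3,4) p1@(3,5) p2@(1,5) -> at (1,3): 0 [-], cum=0
Step 1: p0@(2,4) p1@(2,5) p2@(0,5) -> at (1,3): 0 [-], cum=0
Step 2: p0@(1,4) p1@(1,5) p2@(0,4) -> at (1,3): 0 [-], cum=0
Step 3: p0@(0,4) p1@(0,5) p2@ESC -> at (1,3): 0 [-], cum=0
Step 4: p0@ESC p1@(0,4) p2@ESC -> at (1,3): 0 [-], cum=0
Step 5: p0@ESC p1@ESC p2@ESC -> at (1,3): 0 [-], cum=0
Total visits = 0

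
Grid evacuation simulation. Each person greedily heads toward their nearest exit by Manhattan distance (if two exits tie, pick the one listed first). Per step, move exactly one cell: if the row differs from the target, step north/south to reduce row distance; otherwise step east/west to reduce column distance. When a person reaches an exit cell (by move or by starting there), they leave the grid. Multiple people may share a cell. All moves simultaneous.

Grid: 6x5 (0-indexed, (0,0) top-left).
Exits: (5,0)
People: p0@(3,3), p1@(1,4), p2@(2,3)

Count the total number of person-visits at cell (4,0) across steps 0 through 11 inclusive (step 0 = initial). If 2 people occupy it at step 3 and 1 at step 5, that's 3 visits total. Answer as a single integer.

Answer: 0

Derivation:
Step 0: p0@(3,3) p1@(1,4) p2@(2,3) -> at (4,0): 0 [-], cum=0
Step 1: p0@(4,3) p1@(2,4) p2@(3,3) -> at (4,0): 0 [-], cum=0
Step 2: p0@(5,3) p1@(3,4) p2@(4,3) -> at (4,0): 0 [-], cum=0
Step 3: p0@(5,2) p1@(4,4) p2@(5,3) -> at (4,0): 0 [-], cum=0
Step 4: p0@(5,1) p1@(5,4) p2@(5,2) -> at (4,0): 0 [-], cum=0
Step 5: p0@ESC p1@(5,3) p2@(5,1) -> at (4,0): 0 [-], cum=0
Step 6: p0@ESC p1@(5,2) p2@ESC -> at (4,0): 0 [-], cum=0
Step 7: p0@ESC p1@(5,1) p2@ESC -> at (4,0): 0 [-], cum=0
Step 8: p0@ESC p1@ESC p2@ESC -> at (4,0): 0 [-], cum=0
Total visits = 0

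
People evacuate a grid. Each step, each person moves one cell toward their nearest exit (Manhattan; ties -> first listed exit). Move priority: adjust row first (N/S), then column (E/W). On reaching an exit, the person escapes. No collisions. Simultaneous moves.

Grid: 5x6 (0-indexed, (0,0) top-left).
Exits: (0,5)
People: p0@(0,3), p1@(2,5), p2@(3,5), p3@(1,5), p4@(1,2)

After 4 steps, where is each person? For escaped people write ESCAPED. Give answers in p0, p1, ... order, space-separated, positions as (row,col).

Step 1: p0:(0,3)->(0,4) | p1:(2,5)->(1,5) | p2:(3,5)->(2,5) | p3:(1,5)->(0,5)->EXIT | p4:(1,2)->(0,2)
Step 2: p0:(0,4)->(0,5)->EXIT | p1:(1,5)->(0,5)->EXIT | p2:(2,5)->(1,5) | p3:escaped | p4:(0,2)->(0,3)
Step 3: p0:escaped | p1:escaped | p2:(1,5)->(0,5)->EXIT | p3:escaped | p4:(0,3)->(0,4)
Step 4: p0:escaped | p1:escaped | p2:escaped | p3:escaped | p4:(0,4)->(0,5)->EXIT

ESCAPED ESCAPED ESCAPED ESCAPED ESCAPED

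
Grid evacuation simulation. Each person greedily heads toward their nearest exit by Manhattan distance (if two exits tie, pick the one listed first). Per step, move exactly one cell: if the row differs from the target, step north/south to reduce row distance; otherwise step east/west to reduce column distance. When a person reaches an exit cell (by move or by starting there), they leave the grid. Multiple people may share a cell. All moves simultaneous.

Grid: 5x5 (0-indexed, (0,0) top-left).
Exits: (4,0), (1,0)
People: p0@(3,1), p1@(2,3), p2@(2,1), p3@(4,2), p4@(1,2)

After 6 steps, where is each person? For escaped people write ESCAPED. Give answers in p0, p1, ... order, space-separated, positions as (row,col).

Step 1: p0:(3,1)->(4,1) | p1:(2,3)->(1,3) | p2:(2,1)->(1,1) | p3:(4,2)->(4,1) | p4:(1,2)->(1,1)
Step 2: p0:(4,1)->(4,0)->EXIT | p1:(1,3)->(1,2) | p2:(1,1)->(1,0)->EXIT | p3:(4,1)->(4,0)->EXIT | p4:(1,1)->(1,0)->EXIT
Step 3: p0:escaped | p1:(1,2)->(1,1) | p2:escaped | p3:escaped | p4:escaped
Step 4: p0:escaped | p1:(1,1)->(1,0)->EXIT | p2:escaped | p3:escaped | p4:escaped

ESCAPED ESCAPED ESCAPED ESCAPED ESCAPED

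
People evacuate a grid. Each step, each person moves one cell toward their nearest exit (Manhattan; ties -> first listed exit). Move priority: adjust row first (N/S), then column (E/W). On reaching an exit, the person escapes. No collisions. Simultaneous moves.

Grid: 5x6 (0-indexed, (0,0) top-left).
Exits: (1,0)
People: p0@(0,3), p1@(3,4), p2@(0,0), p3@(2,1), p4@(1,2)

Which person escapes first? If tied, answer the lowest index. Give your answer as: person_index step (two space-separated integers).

Step 1: p0:(0,3)->(1,3) | p1:(3,4)->(2,4) | p2:(0,0)->(1,0)->EXIT | p3:(2,1)->(1,1) | p4:(1,2)->(1,1)
Step 2: p0:(1,3)->(1,2) | p1:(2,4)->(1,4) | p2:escaped | p3:(1,1)->(1,0)->EXIT | p4:(1,1)->(1,0)->EXIT
Step 3: p0:(1,2)->(1,1) | p1:(1,4)->(1,3) | p2:escaped | p3:escaped | p4:escaped
Step 4: p0:(1,1)->(1,0)->EXIT | p1:(1,3)->(1,2) | p2:escaped | p3:escaped | p4:escaped
Step 5: p0:escaped | p1:(1,2)->(1,1) | p2:escaped | p3:escaped | p4:escaped
Step 6: p0:escaped | p1:(1,1)->(1,0)->EXIT | p2:escaped | p3:escaped | p4:escaped
Exit steps: [4, 6, 1, 2, 2]
First to escape: p2 at step 1

Answer: 2 1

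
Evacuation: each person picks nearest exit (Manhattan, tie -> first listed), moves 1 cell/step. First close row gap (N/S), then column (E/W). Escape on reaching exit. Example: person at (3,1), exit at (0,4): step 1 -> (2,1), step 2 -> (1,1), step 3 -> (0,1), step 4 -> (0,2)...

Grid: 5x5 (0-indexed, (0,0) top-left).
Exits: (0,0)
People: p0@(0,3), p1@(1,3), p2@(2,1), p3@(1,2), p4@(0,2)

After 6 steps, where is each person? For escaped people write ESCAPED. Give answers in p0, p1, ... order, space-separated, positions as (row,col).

Step 1: p0:(0,3)->(0,2) | p1:(1,3)->(0,3) | p2:(2,1)->(1,1) | p3:(1,2)->(0,2) | p4:(0,2)->(0,1)
Step 2: p0:(0,2)->(0,1) | p1:(0,3)->(0,2) | p2:(1,1)->(0,1) | p3:(0,2)->(0,1) | p4:(0,1)->(0,0)->EXIT
Step 3: p0:(0,1)->(0,0)->EXIT | p1:(0,2)->(0,1) | p2:(0,1)->(0,0)->EXIT | p3:(0,1)->(0,0)->EXIT | p4:escaped
Step 4: p0:escaped | p1:(0,1)->(0,0)->EXIT | p2:escaped | p3:escaped | p4:escaped

ESCAPED ESCAPED ESCAPED ESCAPED ESCAPED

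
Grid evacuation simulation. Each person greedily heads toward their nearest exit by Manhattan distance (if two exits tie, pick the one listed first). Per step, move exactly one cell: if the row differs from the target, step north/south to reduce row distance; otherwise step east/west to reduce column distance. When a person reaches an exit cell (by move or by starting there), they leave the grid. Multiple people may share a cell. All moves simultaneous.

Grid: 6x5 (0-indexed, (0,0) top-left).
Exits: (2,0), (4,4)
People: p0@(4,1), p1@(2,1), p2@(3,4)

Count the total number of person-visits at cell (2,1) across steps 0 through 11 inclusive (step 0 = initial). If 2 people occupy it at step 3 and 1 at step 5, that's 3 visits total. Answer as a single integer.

Answer: 2

Derivation:
Step 0: p0@(4,1) p1@(2,1) p2@(3,4) -> at (2,1): 1 [p1], cum=1
Step 1: p0@(3,1) p1@ESC p2@ESC -> at (2,1): 0 [-], cum=1
Step 2: p0@(2,1) p1@ESC p2@ESC -> at (2,1): 1 [p0], cum=2
Step 3: p0@ESC p1@ESC p2@ESC -> at (2,1): 0 [-], cum=2
Total visits = 2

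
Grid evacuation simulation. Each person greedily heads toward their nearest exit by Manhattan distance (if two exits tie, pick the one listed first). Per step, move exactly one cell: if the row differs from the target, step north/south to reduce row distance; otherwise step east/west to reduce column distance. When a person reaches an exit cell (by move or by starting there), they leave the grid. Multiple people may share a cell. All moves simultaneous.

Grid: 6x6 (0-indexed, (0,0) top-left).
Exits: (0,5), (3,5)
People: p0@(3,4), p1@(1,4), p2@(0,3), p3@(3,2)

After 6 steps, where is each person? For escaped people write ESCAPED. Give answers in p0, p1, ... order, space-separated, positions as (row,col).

Step 1: p0:(3,4)->(3,5)->EXIT | p1:(1,4)->(0,4) | p2:(0,3)->(0,4) | p3:(3,2)->(3,3)
Step 2: p0:escaped | p1:(0,4)->(0,5)->EXIT | p2:(0,4)->(0,5)->EXIT | p3:(3,3)->(3,4)
Step 3: p0:escaped | p1:escaped | p2:escaped | p3:(3,4)->(3,5)->EXIT

ESCAPED ESCAPED ESCAPED ESCAPED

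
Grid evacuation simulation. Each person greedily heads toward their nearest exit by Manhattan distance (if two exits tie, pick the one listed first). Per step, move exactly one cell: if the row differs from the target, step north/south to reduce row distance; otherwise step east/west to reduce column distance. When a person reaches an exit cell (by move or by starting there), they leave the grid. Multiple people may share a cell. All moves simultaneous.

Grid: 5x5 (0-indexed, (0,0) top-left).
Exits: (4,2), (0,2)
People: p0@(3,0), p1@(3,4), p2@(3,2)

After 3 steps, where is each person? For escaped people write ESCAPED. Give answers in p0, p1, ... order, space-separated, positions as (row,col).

Step 1: p0:(3,0)->(4,0) | p1:(3,4)->(4,4) | p2:(3,2)->(4,2)->EXIT
Step 2: p0:(4,0)->(4,1) | p1:(4,4)->(4,3) | p2:escaped
Step 3: p0:(4,1)->(4,2)->EXIT | p1:(4,3)->(4,2)->EXIT | p2:escaped

ESCAPED ESCAPED ESCAPED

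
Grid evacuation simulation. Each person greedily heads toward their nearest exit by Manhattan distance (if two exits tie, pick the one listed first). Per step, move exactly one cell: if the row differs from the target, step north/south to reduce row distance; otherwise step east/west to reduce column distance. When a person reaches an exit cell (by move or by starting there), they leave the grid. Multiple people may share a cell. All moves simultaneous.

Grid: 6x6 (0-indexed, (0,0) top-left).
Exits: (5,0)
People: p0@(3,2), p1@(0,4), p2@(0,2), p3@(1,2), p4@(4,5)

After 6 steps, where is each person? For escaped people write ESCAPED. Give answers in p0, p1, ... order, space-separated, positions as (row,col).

Step 1: p0:(3,2)->(4,2) | p1:(0,4)->(1,4) | p2:(0,2)->(1,2) | p3:(1,2)->(2,2) | p4:(4,5)->(5,5)
Step 2: p0:(4,2)->(5,2) | p1:(1,4)->(2,4) | p2:(1,2)->(2,2) | p3:(2,2)->(3,2) | p4:(5,5)->(5,4)
Step 3: p0:(5,2)->(5,1) | p1:(2,4)->(3,4) | p2:(2,2)->(3,2) | p3:(3,2)->(4,2) | p4:(5,4)->(5,3)
Step 4: p0:(5,1)->(5,0)->EXIT | p1:(3,4)->(4,4) | p2:(3,2)->(4,2) | p3:(4,2)->(5,2) | p4:(5,3)->(5,2)
Step 5: p0:escaped | p1:(4,4)->(5,4) | p2:(4,2)->(5,2) | p3:(5,2)->(5,1) | p4:(5,2)->(5,1)
Step 6: p0:escaped | p1:(5,4)->(5,3) | p2:(5,2)->(5,1) | p3:(5,1)->(5,0)->EXIT | p4:(5,1)->(5,0)->EXIT

ESCAPED (5,3) (5,1) ESCAPED ESCAPED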